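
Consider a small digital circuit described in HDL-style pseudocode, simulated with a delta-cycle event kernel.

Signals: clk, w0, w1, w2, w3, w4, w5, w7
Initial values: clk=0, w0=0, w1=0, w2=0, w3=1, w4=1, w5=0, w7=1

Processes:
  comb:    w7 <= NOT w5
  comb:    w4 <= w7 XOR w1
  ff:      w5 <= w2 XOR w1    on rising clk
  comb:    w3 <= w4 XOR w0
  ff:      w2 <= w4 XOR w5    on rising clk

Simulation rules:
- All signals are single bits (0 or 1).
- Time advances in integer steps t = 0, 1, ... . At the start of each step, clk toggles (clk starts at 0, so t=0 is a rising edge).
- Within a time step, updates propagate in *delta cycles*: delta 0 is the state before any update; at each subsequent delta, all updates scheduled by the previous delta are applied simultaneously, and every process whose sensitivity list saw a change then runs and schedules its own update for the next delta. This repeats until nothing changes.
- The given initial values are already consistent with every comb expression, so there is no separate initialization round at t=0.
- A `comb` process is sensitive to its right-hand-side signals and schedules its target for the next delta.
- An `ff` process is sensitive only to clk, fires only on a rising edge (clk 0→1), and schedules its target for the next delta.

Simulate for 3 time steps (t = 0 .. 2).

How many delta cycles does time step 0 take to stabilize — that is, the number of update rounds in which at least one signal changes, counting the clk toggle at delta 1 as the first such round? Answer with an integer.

[bits: w2,w5,w4,w1,w3,clk,w0,w7]
t=0: Δ0=00101001 Δ1=00101101 Δ2=10101101 | 2Δ
t=1: Δ0=10101101 Δ1=10101001 | 1Δ
t=2: Δ0=10101001 Δ1=10101101 Δ2=11101101 Δ3=11101100 Δ4=11001100 Δ5=11000100 | 5Δ

2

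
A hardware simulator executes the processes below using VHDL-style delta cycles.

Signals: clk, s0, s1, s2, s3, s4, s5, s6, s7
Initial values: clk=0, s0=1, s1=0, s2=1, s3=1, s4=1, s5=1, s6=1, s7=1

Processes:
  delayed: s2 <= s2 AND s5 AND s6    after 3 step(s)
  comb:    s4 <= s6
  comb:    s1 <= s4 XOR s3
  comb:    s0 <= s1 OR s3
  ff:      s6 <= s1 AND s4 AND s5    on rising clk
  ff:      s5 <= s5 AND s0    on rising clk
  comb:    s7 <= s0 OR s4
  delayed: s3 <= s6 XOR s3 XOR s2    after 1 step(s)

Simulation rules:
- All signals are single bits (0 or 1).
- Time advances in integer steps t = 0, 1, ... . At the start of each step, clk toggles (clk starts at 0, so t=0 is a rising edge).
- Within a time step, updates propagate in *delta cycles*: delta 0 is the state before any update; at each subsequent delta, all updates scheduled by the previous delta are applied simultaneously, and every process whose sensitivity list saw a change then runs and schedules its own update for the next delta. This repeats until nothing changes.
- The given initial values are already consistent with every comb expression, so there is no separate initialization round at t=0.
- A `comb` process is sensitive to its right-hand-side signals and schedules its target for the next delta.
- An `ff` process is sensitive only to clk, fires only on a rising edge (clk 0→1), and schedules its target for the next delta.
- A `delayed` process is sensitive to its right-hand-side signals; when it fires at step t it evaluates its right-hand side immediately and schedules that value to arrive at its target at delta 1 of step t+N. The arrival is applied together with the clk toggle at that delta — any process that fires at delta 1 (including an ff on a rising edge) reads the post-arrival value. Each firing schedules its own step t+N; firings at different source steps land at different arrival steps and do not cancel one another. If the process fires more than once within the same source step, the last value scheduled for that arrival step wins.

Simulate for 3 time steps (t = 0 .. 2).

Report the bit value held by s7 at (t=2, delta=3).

[bits: s0,s5,s3,s4,clk,s1,s6,s7,s2]
t=0: Δ0=111100111 Δ1=111110111 Δ2=111110011 Δ3=111010011 Δ4=111011011 | 4Δ
t=1: Δ0=111011011 Δ1=110001011 Δ2=110000011 Δ3=010000011 Δ4=010000001 | 4Δ
t=2: Δ0=010000001 Δ1=011010001 Δ2=101011001 Δ3=101011011 | 3Δ

1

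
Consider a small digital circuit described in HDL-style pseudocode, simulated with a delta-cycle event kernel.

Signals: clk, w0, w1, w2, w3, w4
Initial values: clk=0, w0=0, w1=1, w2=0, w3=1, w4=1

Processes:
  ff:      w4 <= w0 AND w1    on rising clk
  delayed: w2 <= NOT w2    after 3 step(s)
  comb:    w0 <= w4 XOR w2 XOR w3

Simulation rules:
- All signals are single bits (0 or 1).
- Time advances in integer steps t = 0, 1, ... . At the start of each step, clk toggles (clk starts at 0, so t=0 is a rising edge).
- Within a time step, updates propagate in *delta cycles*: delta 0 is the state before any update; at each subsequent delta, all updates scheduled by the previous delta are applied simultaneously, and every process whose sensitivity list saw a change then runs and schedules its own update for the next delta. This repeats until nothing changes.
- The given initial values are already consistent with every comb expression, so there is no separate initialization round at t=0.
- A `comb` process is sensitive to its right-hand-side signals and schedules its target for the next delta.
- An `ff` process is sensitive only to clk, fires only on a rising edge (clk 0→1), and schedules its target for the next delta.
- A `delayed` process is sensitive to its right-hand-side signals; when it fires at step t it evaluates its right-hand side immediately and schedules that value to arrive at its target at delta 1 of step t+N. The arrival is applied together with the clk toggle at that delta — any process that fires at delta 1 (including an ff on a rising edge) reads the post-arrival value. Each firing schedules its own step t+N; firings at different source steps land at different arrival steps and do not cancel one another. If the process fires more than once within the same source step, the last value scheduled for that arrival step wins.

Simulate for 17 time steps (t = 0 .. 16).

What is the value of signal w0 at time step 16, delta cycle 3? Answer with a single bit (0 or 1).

1

t0.Δ0 w2=0 w3=1 w4=1 w0=0 clk=0 w1=1
t0.Δ1 w2=0 w3=1 w4=1 w0=0 clk=1 w1=1
t0.Δ2 w2=0 w3=1 w4=0 w0=0 clk=1 w1=1
t0.Δ3 w2=0 w3=1 w4=0 w0=1 clk=1 w1=1
t1.Δ0 w2=0 w3=1 w4=0 w0=1 clk=1 w1=1
t1.Δ1 w2=0 w3=1 w4=0 w0=1 clk=0 w1=1
t2.Δ0 w2=0 w3=1 w4=0 w0=1 clk=0 w1=1
t2.Δ1 w2=0 w3=1 w4=0 w0=1 clk=1 w1=1
t2.Δ2 w2=0 w3=1 w4=1 w0=1 clk=1 w1=1
t2.Δ3 w2=0 w3=1 w4=1 w0=0 clk=1 w1=1
t3.Δ0 w2=0 w3=1 w4=1 w0=0 clk=1 w1=1
t3.Δ1 w2=0 w3=1 w4=1 w0=0 clk=0 w1=1
t4.Δ0 w2=0 w3=1 w4=1 w0=0 clk=0 w1=1
t4.Δ1 w2=0 w3=1 w4=1 w0=0 clk=1 w1=1
t4.Δ2 w2=0 w3=1 w4=0 w0=0 clk=1 w1=1
t4.Δ3 w2=0 w3=1 w4=0 w0=1 clk=1 w1=1
t5.Δ0 w2=0 w3=1 w4=0 w0=1 clk=1 w1=1
t5.Δ1 w2=0 w3=1 w4=0 w0=1 clk=0 w1=1
t6.Δ0 w2=0 w3=1 w4=0 w0=1 clk=0 w1=1
t6.Δ1 w2=0 w3=1 w4=0 w0=1 clk=1 w1=1
t6.Δ2 w2=0 w3=1 w4=1 w0=1 clk=1 w1=1
t6.Δ3 w2=0 w3=1 w4=1 w0=0 clk=1 w1=1
t7.Δ0 w2=0 w3=1 w4=1 w0=0 clk=1 w1=1
t7.Δ1 w2=0 w3=1 w4=1 w0=0 clk=0 w1=1
t8.Δ0 w2=0 w3=1 w4=1 w0=0 clk=0 w1=1
t8.Δ1 w2=0 w3=1 w4=1 w0=0 clk=1 w1=1
t8.Δ2 w2=0 w3=1 w4=0 w0=0 clk=1 w1=1
t8.Δ3 w2=0 w3=1 w4=0 w0=1 clk=1 w1=1
t9.Δ0 w2=0 w3=1 w4=0 w0=1 clk=1 w1=1
t9.Δ1 w2=0 w3=1 w4=0 w0=1 clk=0 w1=1
t10.Δ0 w2=0 w3=1 w4=0 w0=1 clk=0 w1=1
t10.Δ1 w2=0 w3=1 w4=0 w0=1 clk=1 w1=1
t10.Δ2 w2=0 w3=1 w4=1 w0=1 clk=1 w1=1
t10.Δ3 w2=0 w3=1 w4=1 w0=0 clk=1 w1=1
t11.Δ0 w2=0 w3=1 w4=1 w0=0 clk=1 w1=1
t11.Δ1 w2=0 w3=1 w4=1 w0=0 clk=0 w1=1
t12.Δ0 w2=0 w3=1 w4=1 w0=0 clk=0 w1=1
t12.Δ1 w2=0 w3=1 w4=1 w0=0 clk=1 w1=1
t12.Δ2 w2=0 w3=1 w4=0 w0=0 clk=1 w1=1
t12.Δ3 w2=0 w3=1 w4=0 w0=1 clk=1 w1=1
t13.Δ0 w2=0 w3=1 w4=0 w0=1 clk=1 w1=1
t13.Δ1 w2=0 w3=1 w4=0 w0=1 clk=0 w1=1
t14.Δ0 w2=0 w3=1 w4=0 w0=1 clk=0 w1=1
t14.Δ1 w2=0 w3=1 w4=0 w0=1 clk=1 w1=1
t14.Δ2 w2=0 w3=1 w4=1 w0=1 clk=1 w1=1
t14.Δ3 w2=0 w3=1 w4=1 w0=0 clk=1 w1=1
t15.Δ0 w2=0 w3=1 w4=1 w0=0 clk=1 w1=1
t15.Δ1 w2=0 w3=1 w4=1 w0=0 clk=0 w1=1
t16.Δ0 w2=0 w3=1 w4=1 w0=0 clk=0 w1=1
t16.Δ1 w2=0 w3=1 w4=1 w0=0 clk=1 w1=1
t16.Δ2 w2=0 w3=1 w4=0 w0=0 clk=1 w1=1
t16.Δ3 w2=0 w3=1 w4=0 w0=1 clk=1 w1=1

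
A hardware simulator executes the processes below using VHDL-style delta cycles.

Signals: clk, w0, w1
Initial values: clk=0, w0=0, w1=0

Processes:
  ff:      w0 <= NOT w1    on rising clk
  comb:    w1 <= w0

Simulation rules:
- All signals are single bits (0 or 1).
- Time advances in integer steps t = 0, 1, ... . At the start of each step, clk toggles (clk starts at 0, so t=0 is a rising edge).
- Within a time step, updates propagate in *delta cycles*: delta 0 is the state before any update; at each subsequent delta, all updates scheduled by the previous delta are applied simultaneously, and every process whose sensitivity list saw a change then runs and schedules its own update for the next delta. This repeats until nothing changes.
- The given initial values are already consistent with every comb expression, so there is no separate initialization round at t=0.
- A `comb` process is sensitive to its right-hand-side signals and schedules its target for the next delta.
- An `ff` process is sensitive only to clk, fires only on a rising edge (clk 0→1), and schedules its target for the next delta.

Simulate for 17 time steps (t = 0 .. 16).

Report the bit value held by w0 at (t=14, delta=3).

0

t=0 Δ0: clk=0 w0=0 w1=0
  Δ1: clk:0→1
  Δ2: w0:0→1
  Δ3: w1:0→1
  (3Δ to stable)
t=1 Δ0: clk=1 w0=1 w1=1
  Δ1: clk:1→0
  (1Δ to stable)
t=2 Δ0: clk=0 w0=1 w1=1
  Δ1: clk:0→1
  Δ2: w0:1→0
  Δ3: w1:1→0
  (3Δ to stable)
t=3 Δ0: clk=1 w0=0 w1=0
  Δ1: clk:1→0
  (1Δ to stable)
t=4 Δ0: clk=0 w0=0 w1=0
  Δ1: clk:0→1
  Δ2: w0:0→1
  Δ3: w1:0→1
  (3Δ to stable)
t=5 Δ0: clk=1 w0=1 w1=1
  Δ1: clk:1→0
  (1Δ to stable)
t=6 Δ0: clk=0 w0=1 w1=1
  Δ1: clk:0→1
  Δ2: w0:1→0
  Δ3: w1:1→0
  (3Δ to stable)
t=7 Δ0: clk=1 w0=0 w1=0
  Δ1: clk:1→0
  (1Δ to stable)
t=8 Δ0: clk=0 w0=0 w1=0
  Δ1: clk:0→1
  Δ2: w0:0→1
  Δ3: w1:0→1
  (3Δ to stable)
t=9 Δ0: clk=1 w0=1 w1=1
  Δ1: clk:1→0
  (1Δ to stable)
t=10 Δ0: clk=0 w0=1 w1=1
  Δ1: clk:0→1
  Δ2: w0:1→0
  Δ3: w1:1→0
  (3Δ to stable)
t=11 Δ0: clk=1 w0=0 w1=0
  Δ1: clk:1→0
  (1Δ to stable)
t=12 Δ0: clk=0 w0=0 w1=0
  Δ1: clk:0→1
  Δ2: w0:0→1
  Δ3: w1:0→1
  (3Δ to stable)
t=13 Δ0: clk=1 w0=1 w1=1
  Δ1: clk:1→0
  (1Δ to stable)
t=14 Δ0: clk=0 w0=1 w1=1
  Δ1: clk:0→1
  Δ2: w0:1→0
  Δ3: w1:1→0
  (3Δ to stable)
t=15 Δ0: clk=1 w0=0 w1=0
  Δ1: clk:1→0
  (1Δ to stable)
t=16 Δ0: clk=0 w0=0 w1=0
  Δ1: clk:0→1
  Δ2: w0:0→1
  Δ3: w1:0→1
  (3Δ to stable)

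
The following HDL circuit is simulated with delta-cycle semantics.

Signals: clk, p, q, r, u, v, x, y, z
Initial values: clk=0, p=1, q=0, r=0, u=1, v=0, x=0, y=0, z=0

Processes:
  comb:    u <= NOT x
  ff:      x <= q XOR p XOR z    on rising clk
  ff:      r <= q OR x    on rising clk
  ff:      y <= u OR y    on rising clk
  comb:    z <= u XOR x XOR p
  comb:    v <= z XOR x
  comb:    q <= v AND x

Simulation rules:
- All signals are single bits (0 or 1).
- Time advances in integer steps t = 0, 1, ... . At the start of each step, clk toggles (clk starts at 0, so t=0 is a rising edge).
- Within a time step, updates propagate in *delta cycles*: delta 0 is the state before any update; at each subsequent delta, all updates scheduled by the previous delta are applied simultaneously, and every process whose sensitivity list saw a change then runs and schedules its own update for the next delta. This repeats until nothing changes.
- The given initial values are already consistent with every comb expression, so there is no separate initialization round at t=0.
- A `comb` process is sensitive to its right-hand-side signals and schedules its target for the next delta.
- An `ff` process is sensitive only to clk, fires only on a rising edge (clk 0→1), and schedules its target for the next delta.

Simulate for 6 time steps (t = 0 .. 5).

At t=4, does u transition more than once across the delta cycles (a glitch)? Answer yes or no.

no

t=0 Δ0: x=0 z=0 p=1 clk=0 y=0 u=1 r=0 q=0 v=0
  Δ1: clk:0→1
  Δ2: x:0→1, y:0→1
  Δ3: z:0→1, u:1→0, v:0→1
  Δ4: z:1→0, q:0→1, v:1→0
  Δ5: q:1→0, v:0→1
  Δ6: q:0→1
  (6Δ to stable)
t=1 Δ0: x=1 z=0 p=1 clk=1 y=1 u=0 r=0 q=1 v=1
  Δ1: clk:1→0
  (1Δ to stable)
t=2 Δ0: x=1 z=0 p=1 clk=0 y=1 u=0 r=0 q=1 v=1
  Δ1: clk:0→1
  Δ2: x:1→0, r:0→1
  Δ3: z:0→1, u:0→1, q:1→0, v:1→0
  Δ4: z:1→0, v:0→1
  Δ5: v:1→0
  (5Δ to stable)
t=3 Δ0: x=0 z=0 p=1 clk=1 y=1 u=1 r=1 q=0 v=0
  Δ1: clk:1→0
  (1Δ to stable)
t=4 Δ0: x=0 z=0 p=1 clk=0 y=1 u=1 r=1 q=0 v=0
  Δ1: clk:0→1
  Δ2: x:0→1, r:1→0
  Δ3: z:0→1, u:1→0, v:0→1
  Δ4: z:1→0, q:0→1, v:1→0
  Δ5: q:1→0, v:0→1
  Δ6: q:0→1
  (6Δ to stable)
t=5 Δ0: x=1 z=0 p=1 clk=1 y=1 u=0 r=0 q=1 v=1
  Δ1: clk:1→0
  (1Δ to stable)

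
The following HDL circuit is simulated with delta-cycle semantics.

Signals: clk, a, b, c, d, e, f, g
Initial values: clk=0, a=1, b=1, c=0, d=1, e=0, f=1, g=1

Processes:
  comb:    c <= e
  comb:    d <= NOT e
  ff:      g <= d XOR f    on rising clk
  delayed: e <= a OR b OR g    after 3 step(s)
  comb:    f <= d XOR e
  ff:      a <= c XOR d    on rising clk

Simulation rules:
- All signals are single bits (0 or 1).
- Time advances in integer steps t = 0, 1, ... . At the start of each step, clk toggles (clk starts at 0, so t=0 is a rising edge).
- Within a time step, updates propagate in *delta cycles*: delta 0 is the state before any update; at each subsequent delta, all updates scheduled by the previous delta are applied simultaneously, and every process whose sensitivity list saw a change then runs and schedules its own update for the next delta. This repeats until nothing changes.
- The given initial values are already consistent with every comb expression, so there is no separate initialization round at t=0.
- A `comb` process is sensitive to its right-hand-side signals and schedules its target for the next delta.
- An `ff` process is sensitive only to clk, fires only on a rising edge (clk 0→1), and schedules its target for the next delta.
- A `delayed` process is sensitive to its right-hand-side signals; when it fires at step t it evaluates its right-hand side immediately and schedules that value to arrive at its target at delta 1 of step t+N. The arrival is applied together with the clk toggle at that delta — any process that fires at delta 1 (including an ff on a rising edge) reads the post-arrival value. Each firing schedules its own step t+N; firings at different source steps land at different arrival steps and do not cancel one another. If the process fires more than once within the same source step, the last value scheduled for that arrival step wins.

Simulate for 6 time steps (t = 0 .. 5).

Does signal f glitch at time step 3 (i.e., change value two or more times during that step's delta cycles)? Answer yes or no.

t0.Δ0 a=1 b=1 f=1 d=1 clk=0 c=0 g=1 e=0
t0.Δ1 a=1 b=1 f=1 d=1 clk=1 c=0 g=1 e=0
t0.Δ2 a=1 b=1 f=1 d=1 clk=1 c=0 g=0 e=0
t1.Δ0 a=1 b=1 f=1 d=1 clk=1 c=0 g=0 e=0
t1.Δ1 a=1 b=1 f=1 d=1 clk=0 c=0 g=0 e=0
t2.Δ0 a=1 b=1 f=1 d=1 clk=0 c=0 g=0 e=0
t2.Δ1 a=1 b=1 f=1 d=1 clk=1 c=0 g=0 e=0
t3.Δ0 a=1 b=1 f=1 d=1 clk=1 c=0 g=0 e=0
t3.Δ1 a=1 b=1 f=1 d=1 clk=0 c=0 g=0 e=1
t3.Δ2 a=1 b=1 f=0 d=0 clk=0 c=1 g=0 e=1
t3.Δ3 a=1 b=1 f=1 d=0 clk=0 c=1 g=0 e=1
t4.Δ0 a=1 b=1 f=1 d=0 clk=0 c=1 g=0 e=1
t4.Δ1 a=1 b=1 f=1 d=0 clk=1 c=1 g=0 e=1
t4.Δ2 a=1 b=1 f=1 d=0 clk=1 c=1 g=1 e=1
t5.Δ0 a=1 b=1 f=1 d=0 clk=1 c=1 g=1 e=1
t5.Δ1 a=1 b=1 f=1 d=0 clk=0 c=1 g=1 e=1

yes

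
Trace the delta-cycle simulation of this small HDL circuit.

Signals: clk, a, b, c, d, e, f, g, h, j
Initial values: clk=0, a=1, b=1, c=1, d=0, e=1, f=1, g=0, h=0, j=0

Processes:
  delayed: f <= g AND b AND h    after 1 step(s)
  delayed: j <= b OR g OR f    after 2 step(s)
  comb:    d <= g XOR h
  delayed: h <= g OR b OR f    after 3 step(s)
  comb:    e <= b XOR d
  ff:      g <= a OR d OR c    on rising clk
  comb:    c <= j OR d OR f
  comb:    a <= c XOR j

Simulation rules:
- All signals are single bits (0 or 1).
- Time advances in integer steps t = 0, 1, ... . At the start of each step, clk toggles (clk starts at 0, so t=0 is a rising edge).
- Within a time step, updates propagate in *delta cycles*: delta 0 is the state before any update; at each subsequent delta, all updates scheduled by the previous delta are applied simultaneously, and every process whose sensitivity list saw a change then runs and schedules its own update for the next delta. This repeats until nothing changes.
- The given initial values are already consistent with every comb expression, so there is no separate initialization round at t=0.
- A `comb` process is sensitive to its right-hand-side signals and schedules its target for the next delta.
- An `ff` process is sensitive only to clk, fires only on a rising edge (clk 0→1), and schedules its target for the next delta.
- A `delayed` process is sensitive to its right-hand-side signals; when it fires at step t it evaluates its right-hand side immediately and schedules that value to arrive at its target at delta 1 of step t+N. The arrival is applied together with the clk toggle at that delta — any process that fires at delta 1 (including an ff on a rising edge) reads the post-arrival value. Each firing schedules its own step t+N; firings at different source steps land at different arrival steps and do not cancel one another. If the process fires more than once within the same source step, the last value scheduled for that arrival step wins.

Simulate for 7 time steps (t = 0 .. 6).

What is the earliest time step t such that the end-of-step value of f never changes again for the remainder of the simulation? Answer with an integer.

t0.Δ0 g=0 d=0 h=0 clk=0 a=1 c=1 b=1 e=1 j=0 f=1
t0.Δ1 g=0 d=0 h=0 clk=1 a=1 c=1 b=1 e=1 j=0 f=1
t0.Δ2 g=1 d=0 h=0 clk=1 a=1 c=1 b=1 e=1 j=0 f=1
t0.Δ3 g=1 d=1 h=0 clk=1 a=1 c=1 b=1 e=1 j=0 f=1
t0.Δ4 g=1 d=1 h=0 clk=1 a=1 c=1 b=1 e=0 j=0 f=1
t1.Δ0 g=1 d=1 h=0 clk=1 a=1 c=1 b=1 e=0 j=0 f=1
t1.Δ1 g=1 d=1 h=0 clk=0 a=1 c=1 b=1 e=0 j=0 f=0
t2.Δ0 g=1 d=1 h=0 clk=0 a=1 c=1 b=1 e=0 j=0 f=0
t2.Δ1 g=1 d=1 h=0 clk=1 a=1 c=1 b=1 e=0 j=1 f=0
t2.Δ2 g=1 d=1 h=0 clk=1 a=0 c=1 b=1 e=0 j=1 f=0
t3.Δ0 g=1 d=1 h=0 clk=1 a=0 c=1 b=1 e=0 j=1 f=0
t3.Δ1 g=1 d=1 h=1 clk=0 a=0 c=1 b=1 e=0 j=1 f=0
t3.Δ2 g=1 d=0 h=1 clk=0 a=0 c=1 b=1 e=0 j=1 f=0
t3.Δ3 g=1 d=0 h=1 clk=0 a=0 c=1 b=1 e=1 j=1 f=0
t4.Δ0 g=1 d=0 h=1 clk=0 a=0 c=1 b=1 e=1 j=1 f=0
t4.Δ1 g=1 d=0 h=1 clk=1 a=0 c=1 b=1 e=1 j=1 f=1
t5.Δ0 g=1 d=0 h=1 clk=1 a=0 c=1 b=1 e=1 j=1 f=1
t5.Δ1 g=1 d=0 h=1 clk=0 a=0 c=1 b=1 e=1 j=1 f=1
t6.Δ0 g=1 d=0 h=1 clk=0 a=0 c=1 b=1 e=1 j=1 f=1
t6.Δ1 g=1 d=0 h=1 clk=1 a=0 c=1 b=1 e=1 j=1 f=1

4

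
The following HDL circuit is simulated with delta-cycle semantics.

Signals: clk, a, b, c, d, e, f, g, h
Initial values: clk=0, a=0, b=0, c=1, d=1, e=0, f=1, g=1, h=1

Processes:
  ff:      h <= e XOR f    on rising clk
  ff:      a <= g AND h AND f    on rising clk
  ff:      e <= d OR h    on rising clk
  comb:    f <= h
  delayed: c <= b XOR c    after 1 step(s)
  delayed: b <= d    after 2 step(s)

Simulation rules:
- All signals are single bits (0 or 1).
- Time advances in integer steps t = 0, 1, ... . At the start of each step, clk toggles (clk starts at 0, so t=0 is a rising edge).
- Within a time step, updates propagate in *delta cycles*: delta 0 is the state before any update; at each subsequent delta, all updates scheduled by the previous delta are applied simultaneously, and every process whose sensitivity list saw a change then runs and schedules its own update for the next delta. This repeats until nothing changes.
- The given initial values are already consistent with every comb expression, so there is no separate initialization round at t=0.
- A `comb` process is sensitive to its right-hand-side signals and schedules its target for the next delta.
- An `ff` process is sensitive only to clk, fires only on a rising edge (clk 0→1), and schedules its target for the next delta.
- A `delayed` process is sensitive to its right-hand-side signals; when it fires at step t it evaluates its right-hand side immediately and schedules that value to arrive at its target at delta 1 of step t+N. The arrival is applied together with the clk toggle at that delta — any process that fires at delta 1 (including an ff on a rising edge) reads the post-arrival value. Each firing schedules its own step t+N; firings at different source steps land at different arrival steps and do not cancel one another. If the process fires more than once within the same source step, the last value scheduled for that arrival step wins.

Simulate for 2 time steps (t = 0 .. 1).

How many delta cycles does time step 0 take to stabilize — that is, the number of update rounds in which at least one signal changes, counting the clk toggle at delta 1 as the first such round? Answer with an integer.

[bits: g,c,d,b,a,e,clk,h,f]
t=0: Δ0=111000011 Δ1=111000111 Δ2=111011111 | 2Δ
t=1: Δ0=111011111 Δ1=111011011 | 1Δ

2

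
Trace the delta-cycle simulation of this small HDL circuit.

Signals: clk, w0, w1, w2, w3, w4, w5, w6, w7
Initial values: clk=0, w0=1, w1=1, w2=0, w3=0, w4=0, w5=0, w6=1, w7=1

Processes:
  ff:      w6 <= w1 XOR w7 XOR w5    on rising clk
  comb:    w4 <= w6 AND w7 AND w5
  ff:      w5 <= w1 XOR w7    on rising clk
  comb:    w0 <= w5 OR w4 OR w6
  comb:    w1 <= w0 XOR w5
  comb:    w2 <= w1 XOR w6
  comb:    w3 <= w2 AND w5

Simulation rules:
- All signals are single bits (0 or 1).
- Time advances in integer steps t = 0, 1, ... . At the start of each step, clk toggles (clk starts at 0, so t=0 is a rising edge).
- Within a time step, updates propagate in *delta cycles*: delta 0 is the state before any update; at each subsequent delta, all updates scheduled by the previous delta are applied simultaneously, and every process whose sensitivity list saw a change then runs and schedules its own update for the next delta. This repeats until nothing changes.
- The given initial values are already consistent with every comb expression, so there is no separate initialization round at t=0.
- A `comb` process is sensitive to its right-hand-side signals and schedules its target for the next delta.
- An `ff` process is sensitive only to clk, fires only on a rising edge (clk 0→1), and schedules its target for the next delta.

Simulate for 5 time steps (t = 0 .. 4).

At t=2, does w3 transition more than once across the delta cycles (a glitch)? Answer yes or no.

yes

t0.Δ0 w4=0 w1=1 w0=1 w6=1 w3=0 w2=0 w7=1 w5=0 clk=0
t0.Δ1 w4=0 w1=1 w0=1 w6=1 w3=0 w2=0 w7=1 w5=0 clk=1
t0.Δ2 w4=0 w1=1 w0=1 w6=0 w3=0 w2=0 w7=1 w5=0 clk=1
t0.Δ3 w4=0 w1=1 w0=0 w6=0 w3=0 w2=1 w7=1 w5=0 clk=1
t0.Δ4 w4=0 w1=0 w0=0 w6=0 w3=0 w2=1 w7=1 w5=0 clk=1
t0.Δ5 w4=0 w1=0 w0=0 w6=0 w3=0 w2=0 w7=1 w5=0 clk=1
t1.Δ0 w4=0 w1=0 w0=0 w6=0 w3=0 w2=0 w7=1 w5=0 clk=1
t1.Δ1 w4=0 w1=0 w0=0 w6=0 w3=0 w2=0 w7=1 w5=0 clk=0
t2.Δ0 w4=0 w1=0 w0=0 w6=0 w3=0 w2=0 w7=1 w5=0 clk=0
t2.Δ1 w4=0 w1=0 w0=0 w6=0 w3=0 w2=0 w7=1 w5=0 clk=1
t2.Δ2 w4=0 w1=0 w0=0 w6=1 w3=0 w2=0 w7=1 w5=1 clk=1
t2.Δ3 w4=1 w1=1 w0=1 w6=1 w3=0 w2=1 w7=1 w5=1 clk=1
t2.Δ4 w4=1 w1=0 w0=1 w6=1 w3=1 w2=0 w7=1 w5=1 clk=1
t2.Δ5 w4=1 w1=0 w0=1 w6=1 w3=0 w2=1 w7=1 w5=1 clk=1
t2.Δ6 w4=1 w1=0 w0=1 w6=1 w3=1 w2=1 w7=1 w5=1 clk=1
t3.Δ0 w4=1 w1=0 w0=1 w6=1 w3=1 w2=1 w7=1 w5=1 clk=1
t3.Δ1 w4=1 w1=0 w0=1 w6=1 w3=1 w2=1 w7=1 w5=1 clk=0
t4.Δ0 w4=1 w1=0 w0=1 w6=1 w3=1 w2=1 w7=1 w5=1 clk=0
t4.Δ1 w4=1 w1=0 w0=1 w6=1 w3=1 w2=1 w7=1 w5=1 clk=1
t4.Δ2 w4=1 w1=0 w0=1 w6=0 w3=1 w2=1 w7=1 w5=1 clk=1
t4.Δ3 w4=0 w1=0 w0=1 w6=0 w3=1 w2=0 w7=1 w5=1 clk=1
t4.Δ4 w4=0 w1=0 w0=1 w6=0 w3=0 w2=0 w7=1 w5=1 clk=1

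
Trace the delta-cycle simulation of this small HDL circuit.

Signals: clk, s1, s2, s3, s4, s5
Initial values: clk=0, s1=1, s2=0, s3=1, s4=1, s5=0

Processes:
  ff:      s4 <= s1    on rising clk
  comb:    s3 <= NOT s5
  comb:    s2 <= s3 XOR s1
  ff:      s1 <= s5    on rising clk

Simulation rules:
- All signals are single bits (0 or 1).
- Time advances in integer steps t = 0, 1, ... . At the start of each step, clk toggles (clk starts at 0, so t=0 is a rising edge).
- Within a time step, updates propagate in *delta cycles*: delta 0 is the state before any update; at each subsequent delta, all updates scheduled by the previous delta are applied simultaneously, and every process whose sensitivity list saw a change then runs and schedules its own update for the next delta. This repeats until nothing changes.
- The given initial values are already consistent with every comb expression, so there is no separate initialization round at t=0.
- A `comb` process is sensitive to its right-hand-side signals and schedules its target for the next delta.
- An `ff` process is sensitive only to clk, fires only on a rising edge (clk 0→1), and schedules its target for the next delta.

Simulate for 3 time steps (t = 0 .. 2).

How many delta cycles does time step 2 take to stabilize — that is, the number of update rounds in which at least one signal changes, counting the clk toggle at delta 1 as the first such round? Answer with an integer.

[bits: clk,s5,s4,s1,s2,s3]
t=0: Δ0=001101 Δ1=101101 Δ2=101001 Δ3=101011 | 3Δ
t=1: Δ0=101011 Δ1=001011 | 1Δ
t=2: Δ0=001011 Δ1=101011 Δ2=100011 | 2Δ

2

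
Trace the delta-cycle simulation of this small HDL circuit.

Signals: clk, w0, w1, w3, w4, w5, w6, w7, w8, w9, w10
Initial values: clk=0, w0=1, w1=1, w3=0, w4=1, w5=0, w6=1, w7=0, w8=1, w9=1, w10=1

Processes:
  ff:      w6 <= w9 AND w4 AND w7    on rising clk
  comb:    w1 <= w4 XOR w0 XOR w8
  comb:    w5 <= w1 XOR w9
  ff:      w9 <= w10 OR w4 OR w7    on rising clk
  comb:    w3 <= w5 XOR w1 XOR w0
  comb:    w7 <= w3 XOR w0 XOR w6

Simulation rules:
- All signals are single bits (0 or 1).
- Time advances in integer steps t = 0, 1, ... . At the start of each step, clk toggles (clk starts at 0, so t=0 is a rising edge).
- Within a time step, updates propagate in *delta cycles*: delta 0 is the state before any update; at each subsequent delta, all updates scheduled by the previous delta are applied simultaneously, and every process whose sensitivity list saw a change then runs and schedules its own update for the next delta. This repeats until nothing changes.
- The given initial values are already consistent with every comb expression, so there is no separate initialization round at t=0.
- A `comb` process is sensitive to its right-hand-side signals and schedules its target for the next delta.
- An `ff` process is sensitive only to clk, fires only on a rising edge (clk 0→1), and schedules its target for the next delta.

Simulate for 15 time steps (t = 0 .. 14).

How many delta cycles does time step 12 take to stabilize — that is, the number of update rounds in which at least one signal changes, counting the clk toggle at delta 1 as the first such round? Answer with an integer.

t0.Δ0 w9=1 w3=0 w4=1 w5=0 w1=1 w0=1 w6=1 clk=0 w10=1 w8=1 w7=0
t0.Δ1 w9=1 w3=0 w4=1 w5=0 w1=1 w0=1 w6=1 clk=1 w10=1 w8=1 w7=0
t0.Δ2 w9=1 w3=0 w4=1 w5=0 w1=1 w0=1 w6=0 clk=1 w10=1 w8=1 w7=0
t0.Δ3 w9=1 w3=0 w4=1 w5=0 w1=1 w0=1 w6=0 clk=1 w10=1 w8=1 w7=1
t1.Δ0 w9=1 w3=0 w4=1 w5=0 w1=1 w0=1 w6=0 clk=1 w10=1 w8=1 w7=1
t1.Δ1 w9=1 w3=0 w4=1 w5=0 w1=1 w0=1 w6=0 clk=0 w10=1 w8=1 w7=1
t2.Δ0 w9=1 w3=0 w4=1 w5=0 w1=1 w0=1 w6=0 clk=0 w10=1 w8=1 w7=1
t2.Δ1 w9=1 w3=0 w4=1 w5=0 w1=1 w0=1 w6=0 clk=1 w10=1 w8=1 w7=1
t2.Δ2 w9=1 w3=0 w4=1 w5=0 w1=1 w0=1 w6=1 clk=1 w10=1 w8=1 w7=1
t2.Δ3 w9=1 w3=0 w4=1 w5=0 w1=1 w0=1 w6=1 clk=1 w10=1 w8=1 w7=0
t3.Δ0 w9=1 w3=0 w4=1 w5=0 w1=1 w0=1 w6=1 clk=1 w10=1 w8=1 w7=0
t3.Δ1 w9=1 w3=0 w4=1 w5=0 w1=1 w0=1 w6=1 clk=0 w10=1 w8=1 w7=0
t4.Δ0 w9=1 w3=0 w4=1 w5=0 w1=1 w0=1 w6=1 clk=0 w10=1 w8=1 w7=0
t4.Δ1 w9=1 w3=0 w4=1 w5=0 w1=1 w0=1 w6=1 clk=1 w10=1 w8=1 w7=0
t4.Δ2 w9=1 w3=0 w4=1 w5=0 w1=1 w0=1 w6=0 clk=1 w10=1 w8=1 w7=0
t4.Δ3 w9=1 w3=0 w4=1 w5=0 w1=1 w0=1 w6=0 clk=1 w10=1 w8=1 w7=1
t5.Δ0 w9=1 w3=0 w4=1 w5=0 w1=1 w0=1 w6=0 clk=1 w10=1 w8=1 w7=1
t5.Δ1 w9=1 w3=0 w4=1 w5=0 w1=1 w0=1 w6=0 clk=0 w10=1 w8=1 w7=1
t6.Δ0 w9=1 w3=0 w4=1 w5=0 w1=1 w0=1 w6=0 clk=0 w10=1 w8=1 w7=1
t6.Δ1 w9=1 w3=0 w4=1 w5=0 w1=1 w0=1 w6=0 clk=1 w10=1 w8=1 w7=1
t6.Δ2 w9=1 w3=0 w4=1 w5=0 w1=1 w0=1 w6=1 clk=1 w10=1 w8=1 w7=1
t6.Δ3 w9=1 w3=0 w4=1 w5=0 w1=1 w0=1 w6=1 clk=1 w10=1 w8=1 w7=0
t7.Δ0 w9=1 w3=0 w4=1 w5=0 w1=1 w0=1 w6=1 clk=1 w10=1 w8=1 w7=0
t7.Δ1 w9=1 w3=0 w4=1 w5=0 w1=1 w0=1 w6=1 clk=0 w10=1 w8=1 w7=0
t8.Δ0 w9=1 w3=0 w4=1 w5=0 w1=1 w0=1 w6=1 clk=0 w10=1 w8=1 w7=0
t8.Δ1 w9=1 w3=0 w4=1 w5=0 w1=1 w0=1 w6=1 clk=1 w10=1 w8=1 w7=0
t8.Δ2 w9=1 w3=0 w4=1 w5=0 w1=1 w0=1 w6=0 clk=1 w10=1 w8=1 w7=0
t8.Δ3 w9=1 w3=0 w4=1 w5=0 w1=1 w0=1 w6=0 clk=1 w10=1 w8=1 w7=1
t9.Δ0 w9=1 w3=0 w4=1 w5=0 w1=1 w0=1 w6=0 clk=1 w10=1 w8=1 w7=1
t9.Δ1 w9=1 w3=0 w4=1 w5=0 w1=1 w0=1 w6=0 clk=0 w10=1 w8=1 w7=1
t10.Δ0 w9=1 w3=0 w4=1 w5=0 w1=1 w0=1 w6=0 clk=0 w10=1 w8=1 w7=1
t10.Δ1 w9=1 w3=0 w4=1 w5=0 w1=1 w0=1 w6=0 clk=1 w10=1 w8=1 w7=1
t10.Δ2 w9=1 w3=0 w4=1 w5=0 w1=1 w0=1 w6=1 clk=1 w10=1 w8=1 w7=1
t10.Δ3 w9=1 w3=0 w4=1 w5=0 w1=1 w0=1 w6=1 clk=1 w10=1 w8=1 w7=0
t11.Δ0 w9=1 w3=0 w4=1 w5=0 w1=1 w0=1 w6=1 clk=1 w10=1 w8=1 w7=0
t11.Δ1 w9=1 w3=0 w4=1 w5=0 w1=1 w0=1 w6=1 clk=0 w10=1 w8=1 w7=0
t12.Δ0 w9=1 w3=0 w4=1 w5=0 w1=1 w0=1 w6=1 clk=0 w10=1 w8=1 w7=0
t12.Δ1 w9=1 w3=0 w4=1 w5=0 w1=1 w0=1 w6=1 clk=1 w10=1 w8=1 w7=0
t12.Δ2 w9=1 w3=0 w4=1 w5=0 w1=1 w0=1 w6=0 clk=1 w10=1 w8=1 w7=0
t12.Δ3 w9=1 w3=0 w4=1 w5=0 w1=1 w0=1 w6=0 clk=1 w10=1 w8=1 w7=1
t13.Δ0 w9=1 w3=0 w4=1 w5=0 w1=1 w0=1 w6=0 clk=1 w10=1 w8=1 w7=1
t13.Δ1 w9=1 w3=0 w4=1 w5=0 w1=1 w0=1 w6=0 clk=0 w10=1 w8=1 w7=1
t14.Δ0 w9=1 w3=0 w4=1 w5=0 w1=1 w0=1 w6=0 clk=0 w10=1 w8=1 w7=1
t14.Δ1 w9=1 w3=0 w4=1 w5=0 w1=1 w0=1 w6=0 clk=1 w10=1 w8=1 w7=1
t14.Δ2 w9=1 w3=0 w4=1 w5=0 w1=1 w0=1 w6=1 clk=1 w10=1 w8=1 w7=1
t14.Δ3 w9=1 w3=0 w4=1 w5=0 w1=1 w0=1 w6=1 clk=1 w10=1 w8=1 w7=0

3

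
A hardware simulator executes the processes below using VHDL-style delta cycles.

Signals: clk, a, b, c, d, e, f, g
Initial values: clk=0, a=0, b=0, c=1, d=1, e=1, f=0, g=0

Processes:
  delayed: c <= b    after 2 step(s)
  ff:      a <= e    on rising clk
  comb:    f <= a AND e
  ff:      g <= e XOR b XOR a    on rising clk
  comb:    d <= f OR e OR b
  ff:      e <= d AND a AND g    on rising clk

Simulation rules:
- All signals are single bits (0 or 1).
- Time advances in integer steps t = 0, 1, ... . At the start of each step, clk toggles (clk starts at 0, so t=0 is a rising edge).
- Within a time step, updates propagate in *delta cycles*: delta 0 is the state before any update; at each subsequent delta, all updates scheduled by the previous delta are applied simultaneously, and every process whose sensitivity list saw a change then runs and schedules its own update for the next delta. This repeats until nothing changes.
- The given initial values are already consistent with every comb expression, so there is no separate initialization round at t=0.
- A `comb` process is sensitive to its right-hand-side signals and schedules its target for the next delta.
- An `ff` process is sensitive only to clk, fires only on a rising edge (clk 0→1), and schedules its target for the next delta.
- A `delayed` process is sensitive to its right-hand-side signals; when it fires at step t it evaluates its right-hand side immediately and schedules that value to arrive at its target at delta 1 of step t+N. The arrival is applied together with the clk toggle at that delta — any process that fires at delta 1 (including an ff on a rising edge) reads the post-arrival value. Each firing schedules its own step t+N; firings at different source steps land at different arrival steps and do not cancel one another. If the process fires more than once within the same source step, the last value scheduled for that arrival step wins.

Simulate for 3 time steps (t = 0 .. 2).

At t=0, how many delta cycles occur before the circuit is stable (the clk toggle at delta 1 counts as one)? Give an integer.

3

[bits: f,a,c,clk,g,b,d,e]
t=0: Δ0=00100011 Δ1=00110011 Δ2=01111010 Δ3=01111000 | 3Δ
t=1: Δ0=01111000 Δ1=01101000 | 1Δ
t=2: Δ0=01101000 Δ1=01111000 Δ2=00111000 | 2Δ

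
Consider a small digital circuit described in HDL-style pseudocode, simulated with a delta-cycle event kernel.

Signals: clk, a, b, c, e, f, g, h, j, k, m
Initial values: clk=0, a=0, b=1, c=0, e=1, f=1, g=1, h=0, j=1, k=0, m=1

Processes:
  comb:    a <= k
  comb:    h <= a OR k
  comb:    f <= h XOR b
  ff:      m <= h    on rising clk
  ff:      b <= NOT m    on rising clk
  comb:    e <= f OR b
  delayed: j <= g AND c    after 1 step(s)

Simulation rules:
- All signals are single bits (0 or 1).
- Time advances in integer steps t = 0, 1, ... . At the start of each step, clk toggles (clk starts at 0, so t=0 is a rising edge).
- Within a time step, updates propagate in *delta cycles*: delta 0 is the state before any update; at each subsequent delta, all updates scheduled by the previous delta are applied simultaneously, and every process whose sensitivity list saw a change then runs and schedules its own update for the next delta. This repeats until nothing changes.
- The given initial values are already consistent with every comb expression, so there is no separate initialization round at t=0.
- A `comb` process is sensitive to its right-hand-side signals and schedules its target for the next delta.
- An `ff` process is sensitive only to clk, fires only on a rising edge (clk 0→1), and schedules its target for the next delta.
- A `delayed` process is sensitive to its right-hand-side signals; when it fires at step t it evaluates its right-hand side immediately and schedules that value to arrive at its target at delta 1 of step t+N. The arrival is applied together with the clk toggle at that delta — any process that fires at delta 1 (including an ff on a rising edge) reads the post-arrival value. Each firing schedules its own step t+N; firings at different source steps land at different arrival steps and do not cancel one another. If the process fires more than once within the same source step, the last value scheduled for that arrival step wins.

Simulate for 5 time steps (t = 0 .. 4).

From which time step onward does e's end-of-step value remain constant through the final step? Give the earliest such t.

t0.Δ0 e=1 m=1 a=0 f=1 clk=0 k=0 j=1 c=0 h=0 b=1 g=1
t0.Δ1 e=1 m=1 a=0 f=1 clk=1 k=0 j=1 c=0 h=0 b=1 g=1
t0.Δ2 e=1 m=0 a=0 f=1 clk=1 k=0 j=1 c=0 h=0 b=0 g=1
t0.Δ3 e=1 m=0 a=0 f=0 clk=1 k=0 j=1 c=0 h=0 b=0 g=1
t0.Δ4 e=0 m=0 a=0 f=0 clk=1 k=0 j=1 c=0 h=0 b=0 g=1
t1.Δ0 e=0 m=0 a=0 f=0 clk=1 k=0 j=1 c=0 h=0 b=0 g=1
t1.Δ1 e=0 m=0 a=0 f=0 clk=0 k=0 j=1 c=0 h=0 b=0 g=1
t2.Δ0 e=0 m=0 a=0 f=0 clk=0 k=0 j=1 c=0 h=0 b=0 g=1
t2.Δ1 e=0 m=0 a=0 f=0 clk=1 k=0 j=1 c=0 h=0 b=0 g=1
t2.Δ2 e=0 m=0 a=0 f=0 clk=1 k=0 j=1 c=0 h=0 b=1 g=1
t2.Δ3 e=1 m=0 a=0 f=1 clk=1 k=0 j=1 c=0 h=0 b=1 g=1
t3.Δ0 e=1 m=0 a=0 f=1 clk=1 k=0 j=1 c=0 h=0 b=1 g=1
t3.Δ1 e=1 m=0 a=0 f=1 clk=0 k=0 j=1 c=0 h=0 b=1 g=1
t4.Δ0 e=1 m=0 a=0 f=1 clk=0 k=0 j=1 c=0 h=0 b=1 g=1
t4.Δ1 e=1 m=0 a=0 f=1 clk=1 k=0 j=1 c=0 h=0 b=1 g=1

2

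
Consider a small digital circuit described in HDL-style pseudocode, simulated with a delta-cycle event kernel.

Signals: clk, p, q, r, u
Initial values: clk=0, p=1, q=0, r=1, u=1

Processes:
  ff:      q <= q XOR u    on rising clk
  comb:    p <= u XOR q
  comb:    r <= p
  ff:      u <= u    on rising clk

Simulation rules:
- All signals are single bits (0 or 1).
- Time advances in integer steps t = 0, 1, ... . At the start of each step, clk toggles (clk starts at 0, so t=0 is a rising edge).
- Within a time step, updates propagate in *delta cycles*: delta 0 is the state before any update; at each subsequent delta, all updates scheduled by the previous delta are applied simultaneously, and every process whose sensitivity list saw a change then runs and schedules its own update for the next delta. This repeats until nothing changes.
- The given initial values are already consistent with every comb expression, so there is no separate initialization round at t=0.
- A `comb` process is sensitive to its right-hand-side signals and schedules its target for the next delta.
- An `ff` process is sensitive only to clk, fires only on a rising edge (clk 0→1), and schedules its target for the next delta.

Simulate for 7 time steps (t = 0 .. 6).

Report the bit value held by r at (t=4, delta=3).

t0.Δ0 r=1 q=0 p=1 clk=0 u=1
t0.Δ1 r=1 q=0 p=1 clk=1 u=1
t0.Δ2 r=1 q=1 p=1 clk=1 u=1
t0.Δ3 r=1 q=1 p=0 clk=1 u=1
t0.Δ4 r=0 q=1 p=0 clk=1 u=1
t1.Δ0 r=0 q=1 p=0 clk=1 u=1
t1.Δ1 r=0 q=1 p=0 clk=0 u=1
t2.Δ0 r=0 q=1 p=0 clk=0 u=1
t2.Δ1 r=0 q=1 p=0 clk=1 u=1
t2.Δ2 r=0 q=0 p=0 clk=1 u=1
t2.Δ3 r=0 q=0 p=1 clk=1 u=1
t2.Δ4 r=1 q=0 p=1 clk=1 u=1
t3.Δ0 r=1 q=0 p=1 clk=1 u=1
t3.Δ1 r=1 q=0 p=1 clk=0 u=1
t4.Δ0 r=1 q=0 p=1 clk=0 u=1
t4.Δ1 r=1 q=0 p=1 clk=1 u=1
t4.Δ2 r=1 q=1 p=1 clk=1 u=1
t4.Δ3 r=1 q=1 p=0 clk=1 u=1
t4.Δ4 r=0 q=1 p=0 clk=1 u=1
t5.Δ0 r=0 q=1 p=0 clk=1 u=1
t5.Δ1 r=0 q=1 p=0 clk=0 u=1
t6.Δ0 r=0 q=1 p=0 clk=0 u=1
t6.Δ1 r=0 q=1 p=0 clk=1 u=1
t6.Δ2 r=0 q=0 p=0 clk=1 u=1
t6.Δ3 r=0 q=0 p=1 clk=1 u=1
t6.Δ4 r=1 q=0 p=1 clk=1 u=1

1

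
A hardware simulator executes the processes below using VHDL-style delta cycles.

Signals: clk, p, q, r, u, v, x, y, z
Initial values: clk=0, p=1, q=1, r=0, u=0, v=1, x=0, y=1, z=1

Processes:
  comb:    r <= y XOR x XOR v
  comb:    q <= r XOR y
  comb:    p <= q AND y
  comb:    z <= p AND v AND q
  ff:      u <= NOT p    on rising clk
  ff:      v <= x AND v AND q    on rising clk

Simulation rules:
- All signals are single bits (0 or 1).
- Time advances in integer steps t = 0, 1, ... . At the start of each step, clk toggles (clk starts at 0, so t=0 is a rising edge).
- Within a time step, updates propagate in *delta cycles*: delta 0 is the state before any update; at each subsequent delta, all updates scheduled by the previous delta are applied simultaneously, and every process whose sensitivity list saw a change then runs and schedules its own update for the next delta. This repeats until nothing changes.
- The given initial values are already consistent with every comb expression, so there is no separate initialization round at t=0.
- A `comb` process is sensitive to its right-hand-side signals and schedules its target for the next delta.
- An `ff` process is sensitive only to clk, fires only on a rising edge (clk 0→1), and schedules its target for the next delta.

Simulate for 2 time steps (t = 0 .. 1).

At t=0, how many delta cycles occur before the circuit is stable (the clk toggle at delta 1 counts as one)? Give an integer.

5

t=0 Δ0: p=1 z=1 q=1 r=0 v=1 y=1 x=0 clk=0 u=0
  Δ1: clk:0→1
  Δ2: v:1→0
  Δ3: z:1→0, r:0→1
  Δ4: q:1→0
  Δ5: p:1→0
  (5Δ to stable)
t=1 Δ0: p=0 z=0 q=0 r=1 v=0 y=1 x=0 clk=1 u=0
  Δ1: clk:1→0
  (1Δ to stable)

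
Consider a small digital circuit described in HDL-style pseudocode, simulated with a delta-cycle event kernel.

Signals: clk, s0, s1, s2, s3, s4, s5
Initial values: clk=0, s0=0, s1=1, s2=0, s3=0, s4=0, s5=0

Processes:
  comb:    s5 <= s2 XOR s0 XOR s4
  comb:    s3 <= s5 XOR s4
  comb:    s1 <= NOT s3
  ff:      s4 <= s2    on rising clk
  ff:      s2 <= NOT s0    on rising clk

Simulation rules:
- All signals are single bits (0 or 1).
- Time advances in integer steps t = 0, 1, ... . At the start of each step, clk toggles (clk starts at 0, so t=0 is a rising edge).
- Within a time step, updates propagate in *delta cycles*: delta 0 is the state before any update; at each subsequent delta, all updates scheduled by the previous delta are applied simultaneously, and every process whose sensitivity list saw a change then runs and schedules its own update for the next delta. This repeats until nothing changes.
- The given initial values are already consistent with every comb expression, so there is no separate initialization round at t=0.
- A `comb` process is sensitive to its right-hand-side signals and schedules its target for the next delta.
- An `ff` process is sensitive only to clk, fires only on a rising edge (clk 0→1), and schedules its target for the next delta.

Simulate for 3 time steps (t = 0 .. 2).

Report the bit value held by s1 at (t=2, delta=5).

[bits: s4,s3,clk,s1,s0,s2,s5]
t=0: Δ0=0001000 Δ1=0011000 Δ2=0011010 Δ3=0011011 Δ4=0111011 Δ5=0110011 | 5Δ
t=1: Δ0=0110011 Δ1=0100011 | 1Δ
t=2: Δ0=0100011 Δ1=0110011 Δ2=1110011 Δ3=1010010 Δ4=1111010 Δ5=1110010 | 5Δ

0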